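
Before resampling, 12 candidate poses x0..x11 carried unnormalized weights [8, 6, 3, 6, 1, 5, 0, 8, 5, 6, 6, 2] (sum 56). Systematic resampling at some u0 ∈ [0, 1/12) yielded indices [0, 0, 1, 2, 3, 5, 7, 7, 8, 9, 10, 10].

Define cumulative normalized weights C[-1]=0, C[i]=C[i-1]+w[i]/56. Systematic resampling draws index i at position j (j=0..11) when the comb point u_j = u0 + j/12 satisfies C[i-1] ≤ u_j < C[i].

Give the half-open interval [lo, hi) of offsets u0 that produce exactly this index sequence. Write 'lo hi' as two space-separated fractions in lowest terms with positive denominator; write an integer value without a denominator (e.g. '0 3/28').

1/42 1/21

C = [1/7, 1/4, 17/56, 23/56, 3/7, 29/56, 29/56, 37/56, 3/4, 6/7, 27/28, 1]
j=0 picked index 0: u0 ∈ [0, 1/7)
j=1 picked index 0: u0 ∈ [-1/12, 5/84)
j=2 picked index 1: u0 ∈ [-1/42, 1/12)
j=3 picked index 2: u0 ∈ [0, 3/56)
j=4 picked index 3: u0 ∈ [-5/168, 13/168)
j=5 picked index 5: u0 ∈ [1/84, 17/168)
j=6 picked index 7: u0 ∈ [1/56, 9/56)
j=7 picked index 7: u0 ∈ [-11/168, 13/168)
j=8 picked index 8: u0 ∈ [-1/168, 1/12)
j=9 picked index 9: u0 ∈ [0, 3/28)
j=10 picked index 10: u0 ∈ [1/42, 11/84)
j=11 picked index 10: u0 ∈ [-5/84, 1/21)
intersection: [1/42, 1/21)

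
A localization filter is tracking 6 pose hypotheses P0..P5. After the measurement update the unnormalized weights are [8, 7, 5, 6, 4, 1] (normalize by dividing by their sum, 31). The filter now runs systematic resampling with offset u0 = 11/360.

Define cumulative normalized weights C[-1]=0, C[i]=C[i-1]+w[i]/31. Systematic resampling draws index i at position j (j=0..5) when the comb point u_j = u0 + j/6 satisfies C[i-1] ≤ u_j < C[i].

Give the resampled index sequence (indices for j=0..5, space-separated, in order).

C = [8/31, 15/31, 20/31, 26/31, 30/31, 1]
j=0: u_0=11/360 ∈ [0, 8/31) → index 0
j=1: u_1=71/360 ∈ [0, 8/31) → index 0
j=2: u_2=131/360 ∈ [8/31, 15/31) → index 1
j=3: u_3=191/360 ∈ [15/31, 20/31) → index 2
j=4: u_4=251/360 ∈ [20/31, 26/31) → index 3
j=5: u_5=311/360 ∈ [26/31, 30/31) → index 4

0 0 1 2 3 4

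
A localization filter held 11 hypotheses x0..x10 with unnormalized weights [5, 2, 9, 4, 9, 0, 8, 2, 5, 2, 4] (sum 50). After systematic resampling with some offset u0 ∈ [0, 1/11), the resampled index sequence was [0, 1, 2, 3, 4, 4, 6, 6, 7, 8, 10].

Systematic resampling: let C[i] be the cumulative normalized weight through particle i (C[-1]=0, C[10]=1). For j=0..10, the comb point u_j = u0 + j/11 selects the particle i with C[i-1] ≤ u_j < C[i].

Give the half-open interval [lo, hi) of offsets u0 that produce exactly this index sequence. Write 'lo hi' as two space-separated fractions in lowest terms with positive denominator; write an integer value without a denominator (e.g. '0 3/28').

13/275 27/550

C = [1/10, 7/50, 8/25, 2/5, 29/50, 29/50, 37/50, 39/50, 22/25, 23/25, 1]
j=0 picked index 0: u0 ∈ [0, 1/10)
j=1 picked index 1: u0 ∈ [1/110, 27/550)
j=2 picked index 2: u0 ∈ [-23/550, 38/275)
j=3 picked index 3: u0 ∈ [13/275, 7/55)
j=4 picked index 4: u0 ∈ [2/55, 119/550)
j=5 picked index 4: u0 ∈ [-3/55, 69/550)
j=6 picked index 6: u0 ∈ [19/550, 107/550)
j=7 picked index 6: u0 ∈ [-31/550, 57/550)
j=8 picked index 7: u0 ∈ [7/550, 29/550)
j=9 picked index 8: u0 ∈ [-21/550, 17/275)
j=10 picked index 10: u0 ∈ [3/275, 1/11)
intersection: [13/275, 27/550)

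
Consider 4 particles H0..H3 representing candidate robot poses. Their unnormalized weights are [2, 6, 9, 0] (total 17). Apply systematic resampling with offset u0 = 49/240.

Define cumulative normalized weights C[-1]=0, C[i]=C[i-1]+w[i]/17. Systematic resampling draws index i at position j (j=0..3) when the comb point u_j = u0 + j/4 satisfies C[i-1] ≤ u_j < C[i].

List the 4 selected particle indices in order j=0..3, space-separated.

C = [2/17, 8/17, 1, 1]
j=0: u_0=49/240 ∈ [2/17, 8/17) → index 1
j=1: u_1=109/240 ∈ [2/17, 8/17) → index 1
j=2: u_2=169/240 ∈ [8/17, 1) → index 2
j=3: u_3=229/240 ∈ [8/17, 1) → index 2

1 1 2 2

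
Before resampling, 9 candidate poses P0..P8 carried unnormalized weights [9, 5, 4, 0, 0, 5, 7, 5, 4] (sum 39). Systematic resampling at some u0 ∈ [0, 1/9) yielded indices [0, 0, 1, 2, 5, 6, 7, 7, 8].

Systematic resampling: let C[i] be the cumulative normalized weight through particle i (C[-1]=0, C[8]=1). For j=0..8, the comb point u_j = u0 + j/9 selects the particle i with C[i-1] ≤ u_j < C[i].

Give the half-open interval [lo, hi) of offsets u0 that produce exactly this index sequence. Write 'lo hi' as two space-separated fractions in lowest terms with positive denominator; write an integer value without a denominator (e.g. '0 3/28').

C = [3/13, 14/39, 6/13, 6/13, 6/13, 23/39, 10/13, 35/39, 1]
j=0 picked index 0: u0 ∈ [0, 3/13)
j=1 picked index 0: u0 ∈ [-1/9, 14/117)
j=2 picked index 1: u0 ∈ [1/117, 16/117)
j=3 picked index 2: u0 ∈ [1/39, 5/39)
j=4 picked index 5: u0 ∈ [2/117, 17/117)
j=5 picked index 6: u0 ∈ [4/117, 25/117)
j=6 picked index 7: u0 ∈ [4/39, 3/13)
j=7 picked index 7: u0 ∈ [-1/117, 14/117)
j=8 picked index 8: u0 ∈ [1/117, 1/9)
intersection: [4/39, 1/9)

4/39 1/9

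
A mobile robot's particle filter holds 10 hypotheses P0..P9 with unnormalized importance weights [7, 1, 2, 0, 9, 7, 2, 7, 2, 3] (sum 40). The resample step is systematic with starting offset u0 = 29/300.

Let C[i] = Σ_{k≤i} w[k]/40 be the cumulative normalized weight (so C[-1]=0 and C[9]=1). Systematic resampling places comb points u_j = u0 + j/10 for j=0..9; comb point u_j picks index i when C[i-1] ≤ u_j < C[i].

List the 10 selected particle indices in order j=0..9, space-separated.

C = [7/40, 1/5, 1/4, 1/4, 19/40, 13/20, 7/10, 7/8, 37/40, 1]
j=0: u_0=29/300 ∈ [0, 7/40) → index 0
j=1: u_1=59/300 ∈ [7/40, 1/5) → index 1
j=2: u_2=89/300 ∈ [1/4, 19/40) → index 4
j=3: u_3=119/300 ∈ [1/4, 19/40) → index 4
j=4: u_4=149/300 ∈ [19/40, 13/20) → index 5
j=5: u_5=179/300 ∈ [19/40, 13/20) → index 5
j=6: u_6=209/300 ∈ [13/20, 7/10) → index 6
j=7: u_7=239/300 ∈ [7/10, 7/8) → index 7
j=8: u_8=269/300 ∈ [7/8, 37/40) → index 8
j=9: u_9=299/300 ∈ [37/40, 1) → index 9

0 1 4 4 5 5 6 7 8 9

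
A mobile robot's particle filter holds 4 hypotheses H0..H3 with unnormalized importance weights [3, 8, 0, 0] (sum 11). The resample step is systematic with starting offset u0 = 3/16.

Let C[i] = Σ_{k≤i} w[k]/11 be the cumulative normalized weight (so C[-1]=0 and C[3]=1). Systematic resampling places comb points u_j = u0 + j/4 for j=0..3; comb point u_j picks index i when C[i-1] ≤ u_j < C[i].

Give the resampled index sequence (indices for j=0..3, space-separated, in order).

C = [3/11, 1, 1, 1]
j=0: u_0=3/16 ∈ [0, 3/11) → index 0
j=1: u_1=7/16 ∈ [3/11, 1) → index 1
j=2: u_2=11/16 ∈ [3/11, 1) → index 1
j=3: u_3=15/16 ∈ [3/11, 1) → index 1

0 1 1 1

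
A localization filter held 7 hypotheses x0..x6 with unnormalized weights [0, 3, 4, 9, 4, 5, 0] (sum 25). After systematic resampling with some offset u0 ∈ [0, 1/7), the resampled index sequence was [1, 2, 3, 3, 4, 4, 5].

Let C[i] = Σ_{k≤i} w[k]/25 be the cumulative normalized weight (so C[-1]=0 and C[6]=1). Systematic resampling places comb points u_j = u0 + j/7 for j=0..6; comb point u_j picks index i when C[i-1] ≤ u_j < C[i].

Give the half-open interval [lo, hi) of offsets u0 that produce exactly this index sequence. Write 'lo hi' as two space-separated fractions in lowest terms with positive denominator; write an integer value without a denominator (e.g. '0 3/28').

12/175 3/35

C = [0, 3/25, 7/25, 16/25, 4/5, 1, 1]
j=0 picked index 1: u0 ∈ [0, 3/25)
j=1 picked index 2: u0 ∈ [-4/175, 24/175)
j=2 picked index 3: u0 ∈ [-1/175, 62/175)
j=3 picked index 3: u0 ∈ [-26/175, 37/175)
j=4 picked index 4: u0 ∈ [12/175, 8/35)
j=5 picked index 4: u0 ∈ [-13/175, 3/35)
j=6 picked index 5: u0 ∈ [-2/35, 1/7)
intersection: [12/175, 3/35)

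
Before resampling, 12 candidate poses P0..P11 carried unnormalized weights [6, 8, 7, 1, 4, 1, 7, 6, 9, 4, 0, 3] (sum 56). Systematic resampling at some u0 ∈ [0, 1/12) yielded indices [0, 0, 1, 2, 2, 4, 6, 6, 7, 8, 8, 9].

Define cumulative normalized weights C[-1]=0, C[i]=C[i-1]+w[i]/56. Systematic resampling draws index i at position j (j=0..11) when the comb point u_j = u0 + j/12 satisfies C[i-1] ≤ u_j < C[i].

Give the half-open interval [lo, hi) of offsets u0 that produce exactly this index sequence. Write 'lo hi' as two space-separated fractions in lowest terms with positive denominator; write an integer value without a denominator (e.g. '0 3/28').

C = [3/28, 1/4, 3/8, 11/28, 13/28, 27/56, 17/28, 5/7, 7/8, 53/56, 53/56, 1]
j=0 picked index 0: u0 ∈ [0, 3/28)
j=1 picked index 0: u0 ∈ [-1/12, 1/42)
j=2 picked index 1: u0 ∈ [-5/84, 1/12)
j=3 picked index 2: u0 ∈ [0, 1/8)
j=4 picked index 2: u0 ∈ [-1/12, 1/24)
j=5 picked index 4: u0 ∈ [-1/42, 1/21)
j=6 picked index 6: u0 ∈ [-1/56, 3/28)
j=7 picked index 6: u0 ∈ [-17/168, 1/42)
j=8 picked index 7: u0 ∈ [-5/84, 1/21)
j=9 picked index 8: u0 ∈ [-1/28, 1/8)
j=10 picked index 8: u0 ∈ [-5/42, 1/24)
j=11 picked index 9: u0 ∈ [-1/24, 5/168)
intersection: [0, 1/42)

0 1/42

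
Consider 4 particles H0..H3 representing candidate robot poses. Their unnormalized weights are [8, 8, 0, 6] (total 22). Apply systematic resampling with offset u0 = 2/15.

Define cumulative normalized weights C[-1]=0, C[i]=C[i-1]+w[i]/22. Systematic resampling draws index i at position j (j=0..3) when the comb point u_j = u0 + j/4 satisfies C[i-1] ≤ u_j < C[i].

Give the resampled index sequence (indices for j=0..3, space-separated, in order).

0 1 1 3

C = [4/11, 8/11, 8/11, 1]
j=0: u_0=2/15 ∈ [0, 4/11) → index 0
j=1: u_1=23/60 ∈ [4/11, 8/11) → index 1
j=2: u_2=19/30 ∈ [4/11, 8/11) → index 1
j=3: u_3=53/60 ∈ [8/11, 1) → index 3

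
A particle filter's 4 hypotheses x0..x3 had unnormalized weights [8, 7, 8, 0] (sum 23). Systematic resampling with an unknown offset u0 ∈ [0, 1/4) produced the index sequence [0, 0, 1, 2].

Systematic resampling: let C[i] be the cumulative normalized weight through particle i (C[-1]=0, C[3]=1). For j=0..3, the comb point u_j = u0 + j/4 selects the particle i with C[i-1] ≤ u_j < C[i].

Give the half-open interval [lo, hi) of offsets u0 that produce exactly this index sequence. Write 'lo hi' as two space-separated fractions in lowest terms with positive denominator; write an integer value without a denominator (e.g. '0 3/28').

0 9/92

C = [8/23, 15/23, 1, 1]
j=0 picked index 0: u0 ∈ [0, 8/23)
j=1 picked index 0: u0 ∈ [-1/4, 9/92)
j=2 picked index 1: u0 ∈ [-7/46, 7/46)
j=3 picked index 2: u0 ∈ [-9/92, 1/4)
intersection: [0, 9/92)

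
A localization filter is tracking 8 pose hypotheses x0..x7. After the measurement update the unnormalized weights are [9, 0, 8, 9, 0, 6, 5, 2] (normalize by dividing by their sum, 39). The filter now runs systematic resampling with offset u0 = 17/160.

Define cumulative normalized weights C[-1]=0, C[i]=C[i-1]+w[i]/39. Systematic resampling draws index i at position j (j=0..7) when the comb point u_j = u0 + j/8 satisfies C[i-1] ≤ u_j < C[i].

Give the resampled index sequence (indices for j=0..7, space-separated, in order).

0 2 2 3 3 5 6 7

C = [3/13, 3/13, 17/39, 2/3, 2/3, 32/39, 37/39, 1]
j=0: u_0=17/160 ∈ [0, 3/13) → index 0
j=1: u_1=37/160 ∈ [3/13, 17/39) → index 2
j=2: u_2=57/160 ∈ [3/13, 17/39) → index 2
j=3: u_3=77/160 ∈ [17/39, 2/3) → index 3
j=4: u_4=97/160 ∈ [17/39, 2/3) → index 3
j=5: u_5=117/160 ∈ [2/3, 32/39) → index 5
j=6: u_6=137/160 ∈ [32/39, 37/39) → index 6
j=7: u_7=157/160 ∈ [37/39, 1) → index 7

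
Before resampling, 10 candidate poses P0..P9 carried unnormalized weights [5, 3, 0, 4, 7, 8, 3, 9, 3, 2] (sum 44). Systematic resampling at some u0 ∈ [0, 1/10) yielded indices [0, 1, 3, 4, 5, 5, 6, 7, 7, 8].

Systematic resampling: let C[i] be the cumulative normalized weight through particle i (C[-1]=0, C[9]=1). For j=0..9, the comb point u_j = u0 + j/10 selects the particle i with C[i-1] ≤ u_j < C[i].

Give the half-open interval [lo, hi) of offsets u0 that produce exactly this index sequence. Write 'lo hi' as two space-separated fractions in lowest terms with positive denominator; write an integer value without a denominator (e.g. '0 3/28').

C = [5/44, 2/11, 2/11, 3/11, 19/44, 27/44, 15/22, 39/44, 21/22, 1]
j=0 picked index 0: u0 ∈ [0, 5/44)
j=1 picked index 1: u0 ∈ [3/220, 9/110)
j=2 picked index 3: u0 ∈ [-1/55, 4/55)
j=3 picked index 4: u0 ∈ [-3/110, 29/220)
j=4 picked index 5: u0 ∈ [7/220, 47/220)
j=5 picked index 5: u0 ∈ [-3/44, 5/44)
j=6 picked index 6: u0 ∈ [3/220, 9/110)
j=7 picked index 7: u0 ∈ [-1/55, 41/220)
j=8 picked index 7: u0 ∈ [-13/110, 19/220)
j=9 picked index 8: u0 ∈ [-3/220, 3/55)
intersection: [7/220, 3/55)

7/220 3/55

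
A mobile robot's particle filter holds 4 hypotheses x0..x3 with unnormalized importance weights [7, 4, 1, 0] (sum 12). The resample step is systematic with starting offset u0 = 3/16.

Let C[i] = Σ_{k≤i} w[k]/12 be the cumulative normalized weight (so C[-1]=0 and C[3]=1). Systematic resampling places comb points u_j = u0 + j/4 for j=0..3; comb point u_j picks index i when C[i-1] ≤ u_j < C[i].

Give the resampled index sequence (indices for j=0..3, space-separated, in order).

C = [7/12, 11/12, 1, 1]
j=0: u_0=3/16 ∈ [0, 7/12) → index 0
j=1: u_1=7/16 ∈ [0, 7/12) → index 0
j=2: u_2=11/16 ∈ [7/12, 11/12) → index 1
j=3: u_3=15/16 ∈ [11/12, 1) → index 2

0 0 1 2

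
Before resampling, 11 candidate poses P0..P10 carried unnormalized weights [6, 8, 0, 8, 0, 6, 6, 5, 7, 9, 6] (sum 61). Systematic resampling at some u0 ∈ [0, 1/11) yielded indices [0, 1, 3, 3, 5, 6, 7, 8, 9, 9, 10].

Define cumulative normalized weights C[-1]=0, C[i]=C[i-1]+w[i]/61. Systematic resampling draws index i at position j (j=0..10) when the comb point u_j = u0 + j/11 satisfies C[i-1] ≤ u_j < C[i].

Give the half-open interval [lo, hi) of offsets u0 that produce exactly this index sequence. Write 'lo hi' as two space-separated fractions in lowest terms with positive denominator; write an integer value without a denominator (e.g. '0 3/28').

32/671 56/671

C = [6/61, 14/61, 14/61, 22/61, 22/61, 28/61, 34/61, 39/61, 46/61, 55/61, 1]
j=0 picked index 0: u0 ∈ [0, 6/61)
j=1 picked index 1: u0 ∈ [5/671, 93/671)
j=2 picked index 3: u0 ∈ [32/671, 120/671)
j=3 picked index 3: u0 ∈ [-29/671, 59/671)
j=4 picked index 5: u0 ∈ [-2/671, 64/671)
j=5 picked index 6: u0 ∈ [3/671, 69/671)
j=6 picked index 7: u0 ∈ [8/671, 63/671)
j=7 picked index 8: u0 ∈ [2/671, 79/671)
j=8 picked index 9: u0 ∈ [18/671, 117/671)
j=9 picked index 9: u0 ∈ [-43/671, 56/671)
j=10 picked index 10: u0 ∈ [-5/671, 1/11)
intersection: [32/671, 56/671)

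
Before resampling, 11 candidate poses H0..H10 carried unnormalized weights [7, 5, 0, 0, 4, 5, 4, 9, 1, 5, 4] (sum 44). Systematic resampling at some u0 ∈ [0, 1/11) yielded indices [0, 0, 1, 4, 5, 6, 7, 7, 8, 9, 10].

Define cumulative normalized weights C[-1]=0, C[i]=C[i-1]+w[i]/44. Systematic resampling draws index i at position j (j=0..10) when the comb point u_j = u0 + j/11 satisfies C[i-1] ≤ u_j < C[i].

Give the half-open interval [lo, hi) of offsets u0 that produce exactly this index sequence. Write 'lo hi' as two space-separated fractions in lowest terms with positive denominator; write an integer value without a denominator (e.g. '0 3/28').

1/22 3/44

C = [7/44, 3/11, 3/11, 3/11, 4/11, 21/44, 25/44, 17/22, 35/44, 10/11, 1]
j=0 picked index 0: u0 ∈ [0, 7/44)
j=1 picked index 0: u0 ∈ [-1/11, 3/44)
j=2 picked index 1: u0 ∈ [-1/44, 1/11)
j=3 picked index 4: u0 ∈ [0, 1/11)
j=4 picked index 5: u0 ∈ [0, 5/44)
j=5 picked index 6: u0 ∈ [1/44, 5/44)
j=6 picked index 7: u0 ∈ [1/44, 5/22)
j=7 picked index 7: u0 ∈ [-3/44, 3/22)
j=8 picked index 8: u0 ∈ [1/22, 3/44)
j=9 picked index 9: u0 ∈ [-1/44, 1/11)
j=10 picked index 10: u0 ∈ [0, 1/11)
intersection: [1/22, 3/44)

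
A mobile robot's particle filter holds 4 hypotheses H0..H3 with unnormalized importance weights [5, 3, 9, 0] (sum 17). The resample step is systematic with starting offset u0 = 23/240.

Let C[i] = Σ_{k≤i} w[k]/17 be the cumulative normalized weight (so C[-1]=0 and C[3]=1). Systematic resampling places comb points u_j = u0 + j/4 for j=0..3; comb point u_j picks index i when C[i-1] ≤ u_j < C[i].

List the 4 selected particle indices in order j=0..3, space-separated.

0 1 2 2

C = [5/17, 8/17, 1, 1]
j=0: u_0=23/240 ∈ [0, 5/17) → index 0
j=1: u_1=83/240 ∈ [5/17, 8/17) → index 1
j=2: u_2=143/240 ∈ [8/17, 1) → index 2
j=3: u_3=203/240 ∈ [8/17, 1) → index 2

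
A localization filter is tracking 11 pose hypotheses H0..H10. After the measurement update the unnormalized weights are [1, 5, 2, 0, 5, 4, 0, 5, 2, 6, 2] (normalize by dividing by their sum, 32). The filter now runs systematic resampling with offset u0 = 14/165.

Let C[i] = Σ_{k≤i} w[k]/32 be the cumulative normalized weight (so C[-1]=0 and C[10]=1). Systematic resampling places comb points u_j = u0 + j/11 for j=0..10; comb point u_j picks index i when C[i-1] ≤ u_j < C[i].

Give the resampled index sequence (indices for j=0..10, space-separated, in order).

C = [1/32, 3/16, 1/4, 1/4, 13/32, 17/32, 17/32, 11/16, 3/4, 15/16, 1]
j=0: u_0=14/165 ∈ [1/32, 3/16) → index 1
j=1: u_1=29/165 ∈ [1/32, 3/16) → index 1
j=2: u_2=4/15 ∈ [1/4, 13/32) → index 4
j=3: u_3=59/165 ∈ [1/4, 13/32) → index 4
j=4: u_4=74/165 ∈ [13/32, 17/32) → index 5
j=5: u_5=89/165 ∈ [17/32, 11/16) → index 7
j=6: u_6=104/165 ∈ [17/32, 11/16) → index 7
j=7: u_7=119/165 ∈ [11/16, 3/4) → index 8
j=8: u_8=134/165 ∈ [3/4, 15/16) → index 9
j=9: u_9=149/165 ∈ [3/4, 15/16) → index 9
j=10: u_10=164/165 ∈ [15/16, 1) → index 10

1 1 4 4 5 7 7 8 9 9 10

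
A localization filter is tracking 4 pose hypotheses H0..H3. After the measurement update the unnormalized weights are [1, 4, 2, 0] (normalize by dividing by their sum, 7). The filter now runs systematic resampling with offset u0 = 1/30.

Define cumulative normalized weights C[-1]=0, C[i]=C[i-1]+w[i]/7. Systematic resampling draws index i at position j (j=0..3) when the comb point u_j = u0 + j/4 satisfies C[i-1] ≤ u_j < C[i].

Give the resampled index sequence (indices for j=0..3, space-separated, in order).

C = [1/7, 5/7, 1, 1]
j=0: u_0=1/30 ∈ [0, 1/7) → index 0
j=1: u_1=17/60 ∈ [1/7, 5/7) → index 1
j=2: u_2=8/15 ∈ [1/7, 5/7) → index 1
j=3: u_3=47/60 ∈ [5/7, 1) → index 2

0 1 1 2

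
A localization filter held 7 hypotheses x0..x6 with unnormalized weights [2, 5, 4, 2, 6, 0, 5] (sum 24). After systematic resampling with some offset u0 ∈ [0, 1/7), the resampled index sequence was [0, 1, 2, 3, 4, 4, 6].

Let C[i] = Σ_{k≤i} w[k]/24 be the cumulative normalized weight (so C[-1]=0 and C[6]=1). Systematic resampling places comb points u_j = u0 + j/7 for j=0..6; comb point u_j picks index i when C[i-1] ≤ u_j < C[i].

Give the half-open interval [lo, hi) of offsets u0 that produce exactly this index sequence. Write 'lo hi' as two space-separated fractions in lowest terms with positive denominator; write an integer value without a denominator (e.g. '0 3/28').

C = [1/12, 7/24, 11/24, 13/24, 19/24, 19/24, 1]
j=0 picked index 0: u0 ∈ [0, 1/12)
j=1 picked index 1: u0 ∈ [-5/84, 25/168)
j=2 picked index 2: u0 ∈ [1/168, 29/168)
j=3 picked index 3: u0 ∈ [5/168, 19/168)
j=4 picked index 4: u0 ∈ [-5/168, 37/168)
j=5 picked index 4: u0 ∈ [-29/168, 13/168)
j=6 picked index 6: u0 ∈ [-11/168, 1/7)
intersection: [5/168, 13/168)

5/168 13/168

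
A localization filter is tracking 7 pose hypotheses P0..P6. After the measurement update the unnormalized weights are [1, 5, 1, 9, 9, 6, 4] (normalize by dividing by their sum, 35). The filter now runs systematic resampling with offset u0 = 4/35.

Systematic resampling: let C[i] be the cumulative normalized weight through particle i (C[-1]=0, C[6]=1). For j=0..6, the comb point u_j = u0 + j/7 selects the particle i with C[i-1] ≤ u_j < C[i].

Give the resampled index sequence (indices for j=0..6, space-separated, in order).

1 3 3 4 4 5 6

C = [1/35, 6/35, 1/5, 16/35, 5/7, 31/35, 1]
j=0: u_0=4/35 ∈ [1/35, 6/35) → index 1
j=1: u_1=9/35 ∈ [1/5, 16/35) → index 3
j=2: u_2=2/5 ∈ [1/5, 16/35) → index 3
j=3: u_3=19/35 ∈ [16/35, 5/7) → index 4
j=4: u_4=24/35 ∈ [16/35, 5/7) → index 4
j=5: u_5=29/35 ∈ [5/7, 31/35) → index 5
j=6: u_6=34/35 ∈ [31/35, 1) → index 6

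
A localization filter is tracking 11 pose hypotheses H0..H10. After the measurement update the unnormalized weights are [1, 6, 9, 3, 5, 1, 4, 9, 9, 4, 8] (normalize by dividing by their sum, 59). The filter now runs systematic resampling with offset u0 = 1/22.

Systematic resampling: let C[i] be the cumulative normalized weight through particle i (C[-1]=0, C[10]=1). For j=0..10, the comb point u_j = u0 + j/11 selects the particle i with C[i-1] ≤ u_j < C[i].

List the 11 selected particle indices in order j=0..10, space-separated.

1 2 2 3 5 7 7 8 8 9 10

C = [1/59, 7/59, 16/59, 19/59, 24/59, 25/59, 29/59, 38/59, 47/59, 51/59, 1]
j=0: u_0=1/22 ∈ [1/59, 7/59) → index 1
j=1: u_1=3/22 ∈ [7/59, 16/59) → index 2
j=2: u_2=5/22 ∈ [7/59, 16/59) → index 2
j=3: u_3=7/22 ∈ [16/59, 19/59) → index 3
j=4: u_4=9/22 ∈ [24/59, 25/59) → index 5
j=5: u_5=1/2 ∈ [29/59, 38/59) → index 7
j=6: u_6=13/22 ∈ [29/59, 38/59) → index 7
j=7: u_7=15/22 ∈ [38/59, 47/59) → index 8
j=8: u_8=17/22 ∈ [38/59, 47/59) → index 8
j=9: u_9=19/22 ∈ [47/59, 51/59) → index 9
j=10: u_10=21/22 ∈ [51/59, 1) → index 10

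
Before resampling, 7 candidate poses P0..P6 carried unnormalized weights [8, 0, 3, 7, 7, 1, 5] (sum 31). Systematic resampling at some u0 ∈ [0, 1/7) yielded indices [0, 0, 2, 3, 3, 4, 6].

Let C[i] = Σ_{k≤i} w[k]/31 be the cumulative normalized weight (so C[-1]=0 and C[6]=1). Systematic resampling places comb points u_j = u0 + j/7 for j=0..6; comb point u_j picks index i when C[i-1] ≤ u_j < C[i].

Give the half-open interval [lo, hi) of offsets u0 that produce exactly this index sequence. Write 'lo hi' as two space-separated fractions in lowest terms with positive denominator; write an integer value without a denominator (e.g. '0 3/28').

0 2/217

C = [8/31, 8/31, 11/31, 18/31, 25/31, 26/31, 1]
j=0 picked index 0: u0 ∈ [0, 8/31)
j=1 picked index 0: u0 ∈ [-1/7, 25/217)
j=2 picked index 2: u0 ∈ [-6/217, 15/217)
j=3 picked index 3: u0 ∈ [-16/217, 33/217)
j=4 picked index 3: u0 ∈ [-47/217, 2/217)
j=5 picked index 4: u0 ∈ [-29/217, 20/217)
j=6 picked index 6: u0 ∈ [-4/217, 1/7)
intersection: [0, 2/217)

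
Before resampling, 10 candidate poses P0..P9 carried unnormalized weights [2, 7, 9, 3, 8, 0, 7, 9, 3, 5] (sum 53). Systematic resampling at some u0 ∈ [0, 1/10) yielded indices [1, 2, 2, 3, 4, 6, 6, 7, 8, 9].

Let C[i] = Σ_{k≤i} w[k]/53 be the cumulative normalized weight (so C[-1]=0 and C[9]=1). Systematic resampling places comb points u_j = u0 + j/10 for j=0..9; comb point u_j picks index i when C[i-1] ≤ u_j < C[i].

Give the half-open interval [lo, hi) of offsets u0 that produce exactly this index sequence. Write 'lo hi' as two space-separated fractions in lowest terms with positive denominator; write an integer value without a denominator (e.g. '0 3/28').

37/530 21/265

C = [2/53, 9/53, 18/53, 21/53, 29/53, 29/53, 36/53, 45/53, 48/53, 1]
j=0 picked index 1: u0 ∈ [2/53, 9/53)
j=1 picked index 2: u0 ∈ [37/530, 127/530)
j=2 picked index 2: u0 ∈ [-8/265, 37/265)
j=3 picked index 3: u0 ∈ [21/530, 51/530)
j=4 picked index 4: u0 ∈ [-1/265, 39/265)
j=5 picked index 6: u0 ∈ [5/106, 19/106)
j=6 picked index 6: u0 ∈ [-14/265, 21/265)
j=7 picked index 7: u0 ∈ [-11/530, 79/530)
j=8 picked index 8: u0 ∈ [13/265, 28/265)
j=9 picked index 9: u0 ∈ [3/530, 1/10)
intersection: [37/530, 21/265)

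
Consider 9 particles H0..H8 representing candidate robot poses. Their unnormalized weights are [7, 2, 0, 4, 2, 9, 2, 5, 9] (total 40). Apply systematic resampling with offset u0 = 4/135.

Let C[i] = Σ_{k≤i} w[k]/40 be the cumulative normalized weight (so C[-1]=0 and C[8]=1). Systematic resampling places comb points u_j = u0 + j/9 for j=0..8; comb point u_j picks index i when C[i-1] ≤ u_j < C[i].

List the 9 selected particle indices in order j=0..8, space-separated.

0 0 3 4 5 5 7 8 8

C = [7/40, 9/40, 9/40, 13/40, 3/8, 3/5, 13/20, 31/40, 1]
j=0: u_0=4/135 ∈ [0, 7/40) → index 0
j=1: u_1=19/135 ∈ [0, 7/40) → index 0
j=2: u_2=34/135 ∈ [9/40, 13/40) → index 3
j=3: u_3=49/135 ∈ [13/40, 3/8) → index 4
j=4: u_4=64/135 ∈ [3/8, 3/5) → index 5
j=5: u_5=79/135 ∈ [3/8, 3/5) → index 5
j=6: u_6=94/135 ∈ [13/20, 31/40) → index 7
j=7: u_7=109/135 ∈ [31/40, 1) → index 8
j=8: u_8=124/135 ∈ [31/40, 1) → index 8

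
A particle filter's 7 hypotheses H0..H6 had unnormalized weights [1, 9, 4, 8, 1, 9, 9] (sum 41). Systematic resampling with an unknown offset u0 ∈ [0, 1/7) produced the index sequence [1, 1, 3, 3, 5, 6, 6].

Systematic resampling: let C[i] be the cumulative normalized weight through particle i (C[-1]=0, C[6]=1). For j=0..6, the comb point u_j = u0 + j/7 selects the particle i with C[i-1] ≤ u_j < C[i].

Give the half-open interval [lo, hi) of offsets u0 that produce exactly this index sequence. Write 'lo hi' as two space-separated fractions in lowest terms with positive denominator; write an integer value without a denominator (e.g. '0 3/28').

19/287 29/287

C = [1/41, 10/41, 14/41, 22/41, 23/41, 32/41, 1]
j=0 picked index 1: u0 ∈ [1/41, 10/41)
j=1 picked index 1: u0 ∈ [-34/287, 29/287)
j=2 picked index 3: u0 ∈ [16/287, 72/287)
j=3 picked index 3: u0 ∈ [-25/287, 31/287)
j=4 picked index 5: u0 ∈ [-3/287, 60/287)
j=5 picked index 6: u0 ∈ [19/287, 2/7)
j=6 picked index 6: u0 ∈ [-22/287, 1/7)
intersection: [19/287, 29/287)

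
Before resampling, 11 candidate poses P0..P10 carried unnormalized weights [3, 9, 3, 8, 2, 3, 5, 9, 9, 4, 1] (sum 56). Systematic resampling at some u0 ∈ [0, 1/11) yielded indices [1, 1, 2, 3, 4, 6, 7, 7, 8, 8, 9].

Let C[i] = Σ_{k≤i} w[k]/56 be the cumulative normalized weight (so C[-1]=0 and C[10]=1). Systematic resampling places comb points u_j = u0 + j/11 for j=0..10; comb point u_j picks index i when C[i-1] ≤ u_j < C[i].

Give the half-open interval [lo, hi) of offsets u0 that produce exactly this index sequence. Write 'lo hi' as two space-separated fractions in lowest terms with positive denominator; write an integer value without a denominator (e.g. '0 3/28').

C = [3/56, 3/14, 15/56, 23/56, 25/56, 1/2, 33/56, 3/4, 51/56, 55/56, 1]
j=0 picked index 1: u0 ∈ [3/56, 3/14)
j=1 picked index 1: u0 ∈ [-23/616, 19/154)
j=2 picked index 2: u0 ∈ [5/154, 53/616)
j=3 picked index 3: u0 ∈ [-3/616, 85/616)
j=4 picked index 4: u0 ∈ [29/616, 51/616)
j=5 picked index 6: u0 ∈ [1/22, 83/616)
j=6 picked index 7: u0 ∈ [27/616, 9/44)
j=7 picked index 7: u0 ∈ [-29/616, 5/44)
j=8 picked index 8: u0 ∈ [1/44, 113/616)
j=9 picked index 8: u0 ∈ [-3/44, 57/616)
j=10 picked index 9: u0 ∈ [1/616, 45/616)
intersection: [3/56, 45/616)

3/56 45/616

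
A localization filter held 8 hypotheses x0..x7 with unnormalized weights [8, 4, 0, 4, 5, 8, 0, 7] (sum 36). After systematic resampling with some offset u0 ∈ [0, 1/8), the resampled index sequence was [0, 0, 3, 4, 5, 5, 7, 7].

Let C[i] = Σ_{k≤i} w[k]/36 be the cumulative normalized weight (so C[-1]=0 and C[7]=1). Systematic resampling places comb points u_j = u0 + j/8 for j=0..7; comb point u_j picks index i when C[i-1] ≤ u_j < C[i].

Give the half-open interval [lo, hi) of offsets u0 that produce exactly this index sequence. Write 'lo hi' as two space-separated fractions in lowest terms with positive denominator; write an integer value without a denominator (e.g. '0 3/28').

C = [2/9, 1/3, 1/3, 4/9, 7/12, 29/36, 29/36, 1]
j=0 picked index 0: u0 ∈ [0, 2/9)
j=1 picked index 0: u0 ∈ [-1/8, 7/72)
j=2 picked index 3: u0 ∈ [1/12, 7/36)
j=3 picked index 4: u0 ∈ [5/72, 5/24)
j=4 picked index 5: u0 ∈ [1/12, 11/36)
j=5 picked index 5: u0 ∈ [-1/24, 13/72)
j=6 picked index 7: u0 ∈ [1/18, 1/4)
j=7 picked index 7: u0 ∈ [-5/72, 1/8)
intersection: [1/12, 7/72)

1/12 7/72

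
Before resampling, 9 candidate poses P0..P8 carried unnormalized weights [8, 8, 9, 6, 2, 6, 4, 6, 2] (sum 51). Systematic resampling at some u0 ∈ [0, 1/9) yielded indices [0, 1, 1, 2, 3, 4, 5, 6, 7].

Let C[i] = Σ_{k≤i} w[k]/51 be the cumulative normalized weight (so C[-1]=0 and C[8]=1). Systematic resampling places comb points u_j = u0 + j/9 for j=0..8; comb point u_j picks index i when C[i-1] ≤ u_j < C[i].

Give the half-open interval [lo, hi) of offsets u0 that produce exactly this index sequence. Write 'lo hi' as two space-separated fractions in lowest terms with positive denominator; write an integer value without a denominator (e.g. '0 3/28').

C = [8/51, 16/51, 25/51, 31/51, 11/17, 13/17, 43/51, 49/51, 1]
j=0 picked index 0: u0 ∈ [0, 8/51)
j=1 picked index 1: u0 ∈ [7/153, 31/153)
j=2 picked index 1: u0 ∈ [-10/153, 14/153)
j=3 picked index 2: u0 ∈ [-1/51, 8/51)
j=4 picked index 3: u0 ∈ [7/153, 25/153)
j=5 picked index 4: u0 ∈ [8/153, 14/153)
j=6 picked index 5: u0 ∈ [-1/51, 5/51)
j=7 picked index 6: u0 ∈ [-2/153, 10/153)
j=8 picked index 7: u0 ∈ [-7/153, 11/153)
intersection: [8/153, 10/153)

8/153 10/153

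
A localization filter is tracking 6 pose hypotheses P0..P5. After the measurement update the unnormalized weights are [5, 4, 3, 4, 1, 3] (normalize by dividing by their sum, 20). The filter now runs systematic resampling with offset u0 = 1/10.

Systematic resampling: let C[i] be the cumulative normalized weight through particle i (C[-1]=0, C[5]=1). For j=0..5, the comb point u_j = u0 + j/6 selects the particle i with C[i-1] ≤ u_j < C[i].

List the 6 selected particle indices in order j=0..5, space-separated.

C = [1/4, 9/20, 3/5, 4/5, 17/20, 1]
j=0: u_0=1/10 ∈ [0, 1/4) → index 0
j=1: u_1=4/15 ∈ [1/4, 9/20) → index 1
j=2: u_2=13/30 ∈ [1/4, 9/20) → index 1
j=3: u_3=3/5 ∈ [3/5, 4/5) → index 3
j=4: u_4=23/30 ∈ [3/5, 4/5) → index 3
j=5: u_5=14/15 ∈ [17/20, 1) → index 5

0 1 1 3 3 5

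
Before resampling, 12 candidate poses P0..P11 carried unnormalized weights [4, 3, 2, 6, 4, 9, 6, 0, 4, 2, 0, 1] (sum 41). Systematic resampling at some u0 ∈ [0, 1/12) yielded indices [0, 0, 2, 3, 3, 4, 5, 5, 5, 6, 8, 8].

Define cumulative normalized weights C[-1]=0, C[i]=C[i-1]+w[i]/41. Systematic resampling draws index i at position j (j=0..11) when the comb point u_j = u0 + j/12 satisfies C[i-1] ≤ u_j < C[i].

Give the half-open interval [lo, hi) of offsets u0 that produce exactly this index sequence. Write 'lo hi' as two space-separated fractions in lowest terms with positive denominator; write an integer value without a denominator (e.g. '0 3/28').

1/246 5/492

C = [4/41, 7/41, 9/41, 15/41, 19/41, 28/41, 34/41, 34/41, 38/41, 40/41, 40/41, 1]
j=0 picked index 0: u0 ∈ [0, 4/41)
j=1 picked index 0: u0 ∈ [-1/12, 7/492)
j=2 picked index 2: u0 ∈ [1/246, 13/246)
j=3 picked index 3: u0 ∈ [-5/164, 19/164)
j=4 picked index 3: u0 ∈ [-14/123, 4/123)
j=5 picked index 4: u0 ∈ [-25/492, 23/492)
j=6 picked index 5: u0 ∈ [-3/82, 15/82)
j=7 picked index 5: u0 ∈ [-59/492, 49/492)
j=8 picked index 5: u0 ∈ [-25/123, 2/123)
j=9 picked index 6: u0 ∈ [-11/164, 13/164)
j=10 picked index 8: u0 ∈ [-1/246, 23/246)
j=11 picked index 8: u0 ∈ [-43/492, 5/492)
intersection: [1/246, 5/492)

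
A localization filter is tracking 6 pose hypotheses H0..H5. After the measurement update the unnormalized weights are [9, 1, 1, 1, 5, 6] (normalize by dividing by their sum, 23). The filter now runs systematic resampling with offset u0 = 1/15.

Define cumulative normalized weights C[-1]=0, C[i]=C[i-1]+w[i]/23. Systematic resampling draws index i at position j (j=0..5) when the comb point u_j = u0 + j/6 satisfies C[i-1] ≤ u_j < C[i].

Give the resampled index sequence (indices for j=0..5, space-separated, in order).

0 0 1 4 4 5

C = [9/23, 10/23, 11/23, 12/23, 17/23, 1]
j=0: u_0=1/15 ∈ [0, 9/23) → index 0
j=1: u_1=7/30 ∈ [0, 9/23) → index 0
j=2: u_2=2/5 ∈ [9/23, 10/23) → index 1
j=3: u_3=17/30 ∈ [12/23, 17/23) → index 4
j=4: u_4=11/15 ∈ [12/23, 17/23) → index 4
j=5: u_5=9/10 ∈ [17/23, 1) → index 5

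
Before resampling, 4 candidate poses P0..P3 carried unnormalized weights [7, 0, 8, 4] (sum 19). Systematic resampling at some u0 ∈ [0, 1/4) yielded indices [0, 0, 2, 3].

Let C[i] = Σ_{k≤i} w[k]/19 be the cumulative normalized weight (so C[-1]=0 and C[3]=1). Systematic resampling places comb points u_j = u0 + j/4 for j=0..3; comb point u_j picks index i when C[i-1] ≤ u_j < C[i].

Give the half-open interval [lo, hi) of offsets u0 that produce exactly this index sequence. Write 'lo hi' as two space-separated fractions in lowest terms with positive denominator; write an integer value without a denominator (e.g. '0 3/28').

3/76 9/76

C = [7/19, 7/19, 15/19, 1]
j=0 picked index 0: u0 ∈ [0, 7/19)
j=1 picked index 0: u0 ∈ [-1/4, 9/76)
j=2 picked index 2: u0 ∈ [-5/38, 11/38)
j=3 picked index 3: u0 ∈ [3/76, 1/4)
intersection: [3/76, 9/76)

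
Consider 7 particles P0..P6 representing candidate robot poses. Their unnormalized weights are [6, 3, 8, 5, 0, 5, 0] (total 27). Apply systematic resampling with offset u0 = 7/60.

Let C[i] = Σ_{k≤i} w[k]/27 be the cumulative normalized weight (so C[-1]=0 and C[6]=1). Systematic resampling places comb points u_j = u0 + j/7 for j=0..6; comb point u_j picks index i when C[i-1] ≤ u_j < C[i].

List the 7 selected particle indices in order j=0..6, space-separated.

0 1 2 2 3 5 5

C = [2/9, 1/3, 17/27, 22/27, 22/27, 1, 1]
j=0: u_0=7/60 ∈ [0, 2/9) → index 0
j=1: u_1=109/420 ∈ [2/9, 1/3) → index 1
j=2: u_2=169/420 ∈ [1/3, 17/27) → index 2
j=3: u_3=229/420 ∈ [1/3, 17/27) → index 2
j=4: u_4=289/420 ∈ [17/27, 22/27) → index 3
j=5: u_5=349/420 ∈ [22/27, 1) → index 5
j=6: u_6=409/420 ∈ [22/27, 1) → index 5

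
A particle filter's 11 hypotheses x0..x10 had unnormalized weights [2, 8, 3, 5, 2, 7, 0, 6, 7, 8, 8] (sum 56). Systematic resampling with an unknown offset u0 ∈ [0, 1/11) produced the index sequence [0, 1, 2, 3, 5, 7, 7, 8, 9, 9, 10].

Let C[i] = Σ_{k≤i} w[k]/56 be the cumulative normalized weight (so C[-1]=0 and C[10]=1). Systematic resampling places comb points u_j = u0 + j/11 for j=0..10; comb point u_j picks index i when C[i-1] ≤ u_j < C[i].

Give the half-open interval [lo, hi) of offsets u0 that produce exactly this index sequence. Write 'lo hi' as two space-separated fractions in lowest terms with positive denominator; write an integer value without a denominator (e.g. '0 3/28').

17/616 1/28

C = [1/28, 5/28, 13/56, 9/28, 5/14, 27/56, 27/56, 33/56, 5/7, 6/7, 1]
j=0 picked index 0: u0 ∈ [0, 1/28)
j=1 picked index 1: u0 ∈ [-17/308, 27/308)
j=2 picked index 2: u0 ∈ [-1/308, 31/616)
j=3 picked index 3: u0 ∈ [-25/616, 15/308)
j=4 picked index 5: u0 ∈ [-1/154, 73/616)
j=5 picked index 7: u0 ∈ [17/616, 83/616)
j=6 picked index 7: u0 ∈ [-39/616, 27/616)
j=7 picked index 8: u0 ∈ [-29/616, 6/77)
j=8 picked index 9: u0 ∈ [-1/77, 10/77)
j=9 picked index 9: u0 ∈ [-8/77, 3/77)
j=10 picked index 10: u0 ∈ [-4/77, 1/11)
intersection: [17/616, 1/28)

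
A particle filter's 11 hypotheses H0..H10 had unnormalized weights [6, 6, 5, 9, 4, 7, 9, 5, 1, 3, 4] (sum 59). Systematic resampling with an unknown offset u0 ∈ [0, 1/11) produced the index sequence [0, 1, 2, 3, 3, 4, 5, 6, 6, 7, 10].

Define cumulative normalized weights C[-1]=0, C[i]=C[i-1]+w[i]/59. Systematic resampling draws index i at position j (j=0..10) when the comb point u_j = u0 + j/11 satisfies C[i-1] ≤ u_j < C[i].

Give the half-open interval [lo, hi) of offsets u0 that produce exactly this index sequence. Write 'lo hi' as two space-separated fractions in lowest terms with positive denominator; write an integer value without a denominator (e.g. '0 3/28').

C = [6/59, 12/59, 17/59, 26/59, 30/59, 37/59, 46/59, 51/59, 52/59, 55/59, 1]
j=0 picked index 0: u0 ∈ [0, 6/59)
j=1 picked index 1: u0 ∈ [7/649, 73/649)
j=2 picked index 2: u0 ∈ [14/649, 69/649)
j=3 picked index 3: u0 ∈ [10/649, 109/649)
j=4 picked index 3: u0 ∈ [-49/649, 50/649)
j=5 picked index 4: u0 ∈ [-9/649, 35/649)
j=6 picked index 5: u0 ∈ [-24/649, 53/649)
j=7 picked index 6: u0 ∈ [-6/649, 93/649)
j=8 picked index 6: u0 ∈ [-65/649, 34/649)
j=9 picked index 7: u0 ∈ [-25/649, 30/649)
j=10 picked index 10: u0 ∈ [15/649, 1/11)
intersection: [15/649, 30/649)

15/649 30/649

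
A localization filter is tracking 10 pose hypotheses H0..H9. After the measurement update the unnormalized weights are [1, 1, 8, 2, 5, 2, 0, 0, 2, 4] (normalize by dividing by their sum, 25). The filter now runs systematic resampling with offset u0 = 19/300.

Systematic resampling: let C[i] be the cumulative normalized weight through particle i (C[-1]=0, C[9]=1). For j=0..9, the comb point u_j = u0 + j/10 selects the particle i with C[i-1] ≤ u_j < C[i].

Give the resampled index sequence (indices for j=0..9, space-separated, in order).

1 2 2 2 3 4 4 8 9 9

C = [1/25, 2/25, 2/5, 12/25, 17/25, 19/25, 19/25, 19/25, 21/25, 1]
j=0: u_0=19/300 ∈ [1/25, 2/25) → index 1
j=1: u_1=49/300 ∈ [2/25, 2/5) → index 2
j=2: u_2=79/300 ∈ [2/25, 2/5) → index 2
j=3: u_3=109/300 ∈ [2/25, 2/5) → index 2
j=4: u_4=139/300 ∈ [2/5, 12/25) → index 3
j=5: u_5=169/300 ∈ [12/25, 17/25) → index 4
j=6: u_6=199/300 ∈ [12/25, 17/25) → index 4
j=7: u_7=229/300 ∈ [19/25, 21/25) → index 8
j=8: u_8=259/300 ∈ [21/25, 1) → index 9
j=9: u_9=289/300 ∈ [21/25, 1) → index 9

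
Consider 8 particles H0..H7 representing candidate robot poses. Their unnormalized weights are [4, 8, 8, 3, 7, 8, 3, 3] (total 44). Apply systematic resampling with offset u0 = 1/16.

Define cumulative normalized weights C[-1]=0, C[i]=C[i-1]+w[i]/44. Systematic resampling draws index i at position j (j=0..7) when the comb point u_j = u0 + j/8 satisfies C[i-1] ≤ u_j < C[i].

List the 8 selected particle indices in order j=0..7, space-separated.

0 1 2 2 4 5 5 7

C = [1/11, 3/11, 5/11, 23/44, 15/22, 19/22, 41/44, 1]
j=0: u_0=1/16 ∈ [0, 1/11) → index 0
j=1: u_1=3/16 ∈ [1/11, 3/11) → index 1
j=2: u_2=5/16 ∈ [3/11, 5/11) → index 2
j=3: u_3=7/16 ∈ [3/11, 5/11) → index 2
j=4: u_4=9/16 ∈ [23/44, 15/22) → index 4
j=5: u_5=11/16 ∈ [15/22, 19/22) → index 5
j=6: u_6=13/16 ∈ [15/22, 19/22) → index 5
j=7: u_7=15/16 ∈ [41/44, 1) → index 7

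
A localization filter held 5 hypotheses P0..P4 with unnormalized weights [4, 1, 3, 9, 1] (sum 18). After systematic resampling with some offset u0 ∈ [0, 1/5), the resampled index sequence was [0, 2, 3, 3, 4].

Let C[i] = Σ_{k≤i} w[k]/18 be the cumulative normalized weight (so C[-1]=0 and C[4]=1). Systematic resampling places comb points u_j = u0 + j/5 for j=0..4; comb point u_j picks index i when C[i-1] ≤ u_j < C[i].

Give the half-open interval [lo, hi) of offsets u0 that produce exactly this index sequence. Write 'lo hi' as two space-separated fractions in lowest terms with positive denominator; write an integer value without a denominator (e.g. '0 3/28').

13/90 1/5

C = [2/9, 5/18, 4/9, 17/18, 1]
j=0 picked index 0: u0 ∈ [0, 2/9)
j=1 picked index 2: u0 ∈ [7/90, 11/45)
j=2 picked index 3: u0 ∈ [2/45, 49/90)
j=3 picked index 3: u0 ∈ [-7/45, 31/90)
j=4 picked index 4: u0 ∈ [13/90, 1/5)
intersection: [13/90, 1/5)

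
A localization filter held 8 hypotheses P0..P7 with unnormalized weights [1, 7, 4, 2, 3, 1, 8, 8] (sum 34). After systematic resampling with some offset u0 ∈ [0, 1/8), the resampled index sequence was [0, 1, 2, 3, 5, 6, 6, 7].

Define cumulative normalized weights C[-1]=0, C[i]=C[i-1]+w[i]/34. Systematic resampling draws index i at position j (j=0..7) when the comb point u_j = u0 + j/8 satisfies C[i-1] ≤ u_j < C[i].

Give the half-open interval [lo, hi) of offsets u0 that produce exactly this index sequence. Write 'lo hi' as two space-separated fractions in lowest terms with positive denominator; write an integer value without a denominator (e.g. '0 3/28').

C = [1/34, 4/17, 6/17, 7/17, 1/2, 9/17, 13/17, 1]
j=0 picked index 0: u0 ∈ [0, 1/34)
j=1 picked index 1: u0 ∈ [-13/136, 15/136)
j=2 picked index 2: u0 ∈ [-1/68, 7/68)
j=3 picked index 3: u0 ∈ [-3/136, 5/136)
j=4 picked index 5: u0 ∈ [0, 1/34)
j=5 picked index 6: u0 ∈ [-13/136, 19/136)
j=6 picked index 6: u0 ∈ [-15/68, 1/68)
j=7 picked index 7: u0 ∈ [-15/136, 1/8)
intersection: [0, 1/68)

0 1/68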